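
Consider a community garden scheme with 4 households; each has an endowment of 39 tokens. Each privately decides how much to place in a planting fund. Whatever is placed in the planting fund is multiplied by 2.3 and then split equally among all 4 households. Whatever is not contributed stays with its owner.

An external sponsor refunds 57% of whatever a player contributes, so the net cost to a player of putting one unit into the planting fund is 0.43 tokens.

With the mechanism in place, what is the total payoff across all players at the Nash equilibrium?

447.72 tokens

Under the mechanism each unit contributed yields (2.3/4) / 0.43 = 1.3372 back to its contributor per unit of net cost, which exceeds 1, making full contribution the dominant choice for everyone.
So the Nash equilibrium is full contribution by all 4; the group earns 4 × (39 × 0.57 + 2.3 × 39) = 447.72.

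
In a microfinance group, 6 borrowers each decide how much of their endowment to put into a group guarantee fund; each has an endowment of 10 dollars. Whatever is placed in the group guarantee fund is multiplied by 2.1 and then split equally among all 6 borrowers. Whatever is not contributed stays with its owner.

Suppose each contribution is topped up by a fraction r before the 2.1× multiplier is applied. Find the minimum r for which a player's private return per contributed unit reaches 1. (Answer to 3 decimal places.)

With matching at rate r, one contributed unit becomes (1 + r) in the group guarantee fund and returns 2.1 × (1 + r) / 6 to the contributor.
Setting this equal to 1: 1 + r = 6/2.1 = 2.8571.
So the minimum matching rate is r = 2.8571 − 1 = 1.857.

1.857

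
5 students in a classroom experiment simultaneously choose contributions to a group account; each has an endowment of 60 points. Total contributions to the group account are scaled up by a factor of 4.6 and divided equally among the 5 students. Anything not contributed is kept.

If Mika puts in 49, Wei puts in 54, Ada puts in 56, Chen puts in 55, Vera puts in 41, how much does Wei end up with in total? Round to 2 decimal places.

240.60 points

Total contributed: 49 + 54 + 56 + 55 + 41 = 255.
Each receives 4.6 × 255 / 5 = 234.60 from the group account.
Wei keeps 60 − 54 = 6, so Wei's payoff is 6 + 234.60 = 240.60.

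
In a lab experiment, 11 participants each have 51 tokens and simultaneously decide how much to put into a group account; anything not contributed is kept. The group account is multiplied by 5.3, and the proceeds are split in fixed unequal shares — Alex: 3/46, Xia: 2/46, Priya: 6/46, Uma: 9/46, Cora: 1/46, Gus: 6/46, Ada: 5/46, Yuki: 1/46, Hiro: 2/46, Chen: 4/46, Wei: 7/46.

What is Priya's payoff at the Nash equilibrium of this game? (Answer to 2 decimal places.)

For player j, contributing a unit is worthwhile iff 5.3 × (j's share) ≥ 1, i.e. iff j's share is at least 0.1887.
Only Uma (9/46) clears that bar, contributing 51; the remaining 10 contribute 0. Total contributed: 51.
Priya keeps 51 and receives 5.3 × 51 × 6/46 = 35.26 from the group account, for a payoff of 86.26.

86.26 tokens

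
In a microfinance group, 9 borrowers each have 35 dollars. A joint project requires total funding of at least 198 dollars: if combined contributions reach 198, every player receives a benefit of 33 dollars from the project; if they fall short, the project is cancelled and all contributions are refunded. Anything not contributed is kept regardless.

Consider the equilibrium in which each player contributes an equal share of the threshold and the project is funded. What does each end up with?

46 dollars

Equal share of the threshold: 198/9 = 22.
At this profile no one gains by cutting their contribution: any cut drops the total below 198, the project is cancelled, contributions are refunded, and the deviator ends with 35, which is less than 35 − 22 + 33 = 46. Contributing more than 22 just wastes the excess. So contributing exactly 22 is a best response.
Each player's payoff: 35 − 22 + 33 = 46.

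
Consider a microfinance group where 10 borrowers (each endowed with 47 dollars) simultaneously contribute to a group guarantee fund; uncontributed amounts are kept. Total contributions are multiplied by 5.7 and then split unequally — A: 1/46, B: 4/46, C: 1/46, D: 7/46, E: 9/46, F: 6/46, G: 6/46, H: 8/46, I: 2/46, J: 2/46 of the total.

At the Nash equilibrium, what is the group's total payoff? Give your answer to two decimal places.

690.90 dollars

Each unit j contributes comes back to j as 5.7 × (j's share), so j prefers to contribute only if that share exceeds 1/5.7 = 0.1754; otherwise keeping the unit dominates.
The only share above 0.1754 is E's 9/46, contributing 47; the remaining 9 contribute 0. Total contributed: 47.
The group guarantee fund pays out 5.7 × 47 = 267.90 in total (split across the unequal shares, but the aggregate is all that matters for the group sum).
The 9 free-riders keep 47 each, adding 423. Group total = 423 + 267.90 = 690.90.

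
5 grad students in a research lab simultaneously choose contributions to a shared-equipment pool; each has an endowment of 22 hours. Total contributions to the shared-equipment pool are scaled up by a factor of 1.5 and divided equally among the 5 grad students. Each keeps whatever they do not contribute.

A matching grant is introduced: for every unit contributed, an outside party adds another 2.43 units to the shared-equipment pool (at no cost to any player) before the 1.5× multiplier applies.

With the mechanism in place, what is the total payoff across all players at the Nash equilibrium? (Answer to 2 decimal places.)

565.95 hours

With the mechanism, a contributed unit returns 1.5 × 3.43 / 5 = 1.0290 per unit of net cost to the contributor — now above 1 — so contributing fully is weakly dominant for every player.
At the Nash equilibrium everyone contributes 22. Group total payoff = 1.5 × 3.43 × 110 = 565.95.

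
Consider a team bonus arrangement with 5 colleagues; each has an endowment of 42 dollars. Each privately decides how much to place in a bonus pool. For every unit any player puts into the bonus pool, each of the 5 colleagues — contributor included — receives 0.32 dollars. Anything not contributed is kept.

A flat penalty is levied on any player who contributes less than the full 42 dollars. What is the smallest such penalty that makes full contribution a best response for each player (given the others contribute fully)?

28.56 dollars

Given the others contribute fully, the best deviation is to contribute 0 (any partial contribution still incurs the fine and gives up units whose private return 0.32 is below 1).
Deviating from 42 to 0 saves 42 dollars but forfeits the deviator's share of the drop in the bonus pool: 0.32 × 42 = 13.44.
So the deviation gain is 42 − 13.44 = 28.56, and the fine must be at least 28.56 dollars to wipe it out.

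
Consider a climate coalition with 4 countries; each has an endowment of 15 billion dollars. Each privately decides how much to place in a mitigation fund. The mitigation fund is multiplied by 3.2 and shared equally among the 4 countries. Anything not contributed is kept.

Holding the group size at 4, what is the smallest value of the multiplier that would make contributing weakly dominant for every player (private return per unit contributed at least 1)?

4

A contributed unit returns (multiplier)/4 to its contributor.
This reaches 1 exactly when the multiplier is 4.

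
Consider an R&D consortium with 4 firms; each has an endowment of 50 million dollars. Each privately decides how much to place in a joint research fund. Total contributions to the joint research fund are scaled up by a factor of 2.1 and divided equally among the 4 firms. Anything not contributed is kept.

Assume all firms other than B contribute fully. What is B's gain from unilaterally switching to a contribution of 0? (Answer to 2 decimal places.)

Switching from a contribution of 50 to 0 lets B keep an extra 50 million dollars, but lowers the joint research fund by 50, which costs B their own share of that drop: 2.1/4 × 50 = 26.25.
Net gain = 50 − 26.25 = 23.75. The private return per contributed unit (0.5250) is below 1, so free-riding is indeed the best response regardless of what the others do.

23.75 million dollars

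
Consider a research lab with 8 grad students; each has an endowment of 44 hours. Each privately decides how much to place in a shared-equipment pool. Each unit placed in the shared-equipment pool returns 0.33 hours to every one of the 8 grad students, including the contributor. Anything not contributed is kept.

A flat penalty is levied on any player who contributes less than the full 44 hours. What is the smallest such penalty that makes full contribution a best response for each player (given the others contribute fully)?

Given the others contribute fully, the best deviation is to contribute 0 (any partial contribution still incurs the fine and gives up units whose private return 0.33 is below 1).
Deviating from 44 to 0 saves 44 hours but forfeits the deviator's share of the drop in the shared-equipment pool: 0.33 × 44 = 14.52.
So the deviation gain is 44 − 14.52 = 29.48, and the fine must be at least 29.48 hours to wipe it out.

29.48 hours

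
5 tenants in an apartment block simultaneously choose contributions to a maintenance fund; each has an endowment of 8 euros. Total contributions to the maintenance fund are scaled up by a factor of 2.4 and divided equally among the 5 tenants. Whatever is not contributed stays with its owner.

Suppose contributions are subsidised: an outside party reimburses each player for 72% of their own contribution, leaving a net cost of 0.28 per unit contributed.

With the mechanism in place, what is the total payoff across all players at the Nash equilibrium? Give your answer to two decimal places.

124.80 euros

With the mechanism, a contributed unit returns (2.4/5) / 0.28 = 1.7143 per unit of net cost to the contributor — now above 1 — so contributing fully is weakly dominant for every player.
At the Nash equilibrium everyone contributes 8. Group total payoff = 5 × (8 × 0.72 + 2.4 × 8) = 124.80.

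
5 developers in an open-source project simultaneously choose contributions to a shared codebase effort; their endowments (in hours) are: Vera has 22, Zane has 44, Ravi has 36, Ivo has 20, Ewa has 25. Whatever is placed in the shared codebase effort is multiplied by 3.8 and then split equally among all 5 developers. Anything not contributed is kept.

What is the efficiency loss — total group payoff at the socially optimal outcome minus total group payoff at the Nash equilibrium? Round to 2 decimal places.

411.60 hours

The private return per contributed unit is 3.8/5 = 0.7600 < 1 for every player regardless of endowment, so the Nash equilibrium is zero contribution and the group total is Σ E_j = 22 + 44 + 36 + 20 + 25 = 147.
Each contributed unit returns 3.800 to the group, so the social optimum is full contribution by everyone: group total = 3.800 × 147 = 558.60.
Efficiency loss = (3.800 − 1) × 147 = 411.60.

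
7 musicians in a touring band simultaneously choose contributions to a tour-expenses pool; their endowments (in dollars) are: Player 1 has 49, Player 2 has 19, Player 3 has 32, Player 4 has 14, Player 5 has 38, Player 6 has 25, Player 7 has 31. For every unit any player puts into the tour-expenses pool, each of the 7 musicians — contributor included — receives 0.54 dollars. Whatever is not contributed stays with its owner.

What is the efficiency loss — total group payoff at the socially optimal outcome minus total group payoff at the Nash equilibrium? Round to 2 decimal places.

The private return per contributed unit is 0.54 < 1 for everyone, so the Nash equilibrium is zero contribution and the group total is Σ E_j = 49 + 19 + 32 + 14 + 38 + 25 + 31 = 208.
Each contributed unit returns 3.780 to the group, so the social optimum is full contribution by everyone: group total = 3.780 × 208 = 786.24.
Efficiency loss = (3.780 − 1) × 208 = 578.24.

578.24 dollars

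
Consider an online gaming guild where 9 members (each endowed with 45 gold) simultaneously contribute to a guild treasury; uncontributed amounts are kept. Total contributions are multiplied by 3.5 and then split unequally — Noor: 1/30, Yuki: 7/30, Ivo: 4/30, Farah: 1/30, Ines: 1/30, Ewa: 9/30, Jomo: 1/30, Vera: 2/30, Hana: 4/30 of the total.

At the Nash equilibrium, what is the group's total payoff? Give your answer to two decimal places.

Player j's private return per contributed unit is 3.5 × (j's share). Contributing is weakly dominant for j when that share is at least 1/3.5 = 0.2857, and contributing 0 is dominant otherwise.
Only Ewa (9/30) clears that bar, contributing 45; the remaining 8 contribute 0. Total contributed: 45.
The guild treasury pays out 3.5 × 45 = 157.50 in total (split across the unequal shares, but the aggregate is all that matters for the group sum).
The 8 free-riders keep 45 each, adding 360. Group total = 360 + 157.50 = 517.50.

517.50 gold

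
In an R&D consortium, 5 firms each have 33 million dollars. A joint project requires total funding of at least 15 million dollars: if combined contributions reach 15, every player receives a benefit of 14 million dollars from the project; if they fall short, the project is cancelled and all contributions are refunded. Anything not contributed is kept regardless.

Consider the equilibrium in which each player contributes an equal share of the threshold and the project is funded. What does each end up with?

44 million dollars

Equal share of the threshold: 15/5 = 3.
At this profile no one gains by cutting their contribution: any cut drops the total below 15, the project is cancelled, contributions are refunded, and the deviator ends with 33, which is less than 33 − 3 + 14 = 44. Contributing more than 3 just wastes the excess. So contributing exactly 3 is a best response.
Each player's payoff: 33 − 3 + 14 = 44.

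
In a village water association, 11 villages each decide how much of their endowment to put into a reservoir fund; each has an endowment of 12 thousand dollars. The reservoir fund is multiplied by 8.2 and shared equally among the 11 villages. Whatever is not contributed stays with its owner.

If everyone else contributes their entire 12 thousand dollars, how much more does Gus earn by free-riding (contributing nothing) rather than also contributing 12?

3.05 thousand dollars

Switching from a contribution of 12 to 0 lets Gus keep an extra 12 thousand dollars, but lowers the reservoir fund by 12, which costs Gus their own share of that drop: 8.2/11 × 12 = 8.95.
Net gain = 12 − 8.95 = 3.05. The private return per contributed unit (0.7455) is below 1, so free-riding is indeed the best response regardless of what the others do.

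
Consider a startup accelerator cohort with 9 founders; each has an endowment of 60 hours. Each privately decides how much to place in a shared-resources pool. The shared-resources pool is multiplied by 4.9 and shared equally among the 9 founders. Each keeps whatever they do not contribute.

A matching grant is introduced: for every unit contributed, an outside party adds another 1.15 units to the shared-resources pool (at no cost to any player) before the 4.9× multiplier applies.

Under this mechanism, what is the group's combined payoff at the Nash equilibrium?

5688.90 hours

Under the mechanism each unit contributed yields 4.9 × 2.15 / 9 = 1.1706 back to its contributor per unit of net cost, which exceeds 1, making full contribution the dominant choice for everyone.
At the Nash equilibrium everyone contributes 60. Group total payoff = 4.9 × 2.15 × 540 = 5688.90.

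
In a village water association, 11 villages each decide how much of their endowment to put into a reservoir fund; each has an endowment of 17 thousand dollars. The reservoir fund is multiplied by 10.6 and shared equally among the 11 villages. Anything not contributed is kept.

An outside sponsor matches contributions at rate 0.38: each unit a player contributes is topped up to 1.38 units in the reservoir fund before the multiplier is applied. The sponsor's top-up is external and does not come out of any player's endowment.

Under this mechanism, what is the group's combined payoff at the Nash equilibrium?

With the mechanism, a contributed unit returns 10.6 × 1.38 / 11 = 1.3298 per unit of net cost to the contributor — now above 1 — so contributing fully is weakly dominant for every player.
At the Nash equilibrium everyone contributes 17. Group total payoff = 10.6 × 1.38 × 187 = 2735.44.

2735.44 thousand dollars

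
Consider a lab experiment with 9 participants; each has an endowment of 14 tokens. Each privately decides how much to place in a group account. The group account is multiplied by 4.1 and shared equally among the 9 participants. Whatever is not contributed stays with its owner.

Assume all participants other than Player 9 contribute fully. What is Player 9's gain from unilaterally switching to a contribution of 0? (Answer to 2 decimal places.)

Switching from a contribution of 14 to 0 lets Player 9 keep an extra 14 tokens, but lowers the group account by 14, which costs Player 9 their own share of that drop: 4.1/9 × 14 = 6.38.
Net gain = 14 − 6.38 = 7.62. The private return per contributed unit (0.4556) is below 1, so free-riding is indeed the best response regardless of what the others do.

7.62 tokens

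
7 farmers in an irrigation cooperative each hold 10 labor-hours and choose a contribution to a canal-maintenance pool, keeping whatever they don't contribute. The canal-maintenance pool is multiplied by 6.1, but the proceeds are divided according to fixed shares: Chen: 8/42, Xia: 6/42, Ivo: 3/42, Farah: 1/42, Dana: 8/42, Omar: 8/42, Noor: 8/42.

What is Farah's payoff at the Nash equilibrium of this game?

15.81 labor-hours

Player j's private return per contributed unit is 6.1 × (j's share). Contributing is weakly dominant for j when that share is at least 1/6.1 = 0.1639, and contributing 0 is dominant otherwise.
Chen, Dana, Omar and Noor clear that bar, contributing 10 each; the remaining 3 contribute 0. Total contributed: 40.
Farah keeps 10 and receives 6.1 × 40 × 1/42 = 5.81 from the canal-maintenance pool, for a payoff of 15.81.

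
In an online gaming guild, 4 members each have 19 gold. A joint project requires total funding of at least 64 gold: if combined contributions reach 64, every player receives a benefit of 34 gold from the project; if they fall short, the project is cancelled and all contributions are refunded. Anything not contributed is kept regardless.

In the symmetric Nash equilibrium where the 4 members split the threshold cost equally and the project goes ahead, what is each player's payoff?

Equal share of the threshold: 64/4 = 16.
At this profile no one gains by cutting their contribution: any cut drops the total below 64, the project is cancelled, contributions are refunded, and the deviator ends with 19, which is less than 19 − 16 + 34 = 37. Contributing more than 16 just wastes the excess. So contributing exactly 16 is a best response.
Each player's payoff: 19 − 16 + 34 = 37.

37 gold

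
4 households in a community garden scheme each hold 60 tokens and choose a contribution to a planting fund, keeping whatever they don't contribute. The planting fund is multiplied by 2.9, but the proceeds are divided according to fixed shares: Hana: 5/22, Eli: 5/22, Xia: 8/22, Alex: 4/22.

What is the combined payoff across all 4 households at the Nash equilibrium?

354.00 tokens

For player j, contributing a unit is worthwhile iff 2.9 × (j's share) ≥ 1, i.e. iff j's share is at least 0.3448.
Only Xia (8/22) clears that bar, contributing 60; the remaining 3 contribute 0. Total contributed: 60.
The planting fund pays out 2.9 × 60 = 174.00 in total (split across the unequal shares, but the aggregate is all that matters for the group sum).
The 3 free-riders keep 60 each, adding 180. Group total = 180 + 174.00 = 354.00.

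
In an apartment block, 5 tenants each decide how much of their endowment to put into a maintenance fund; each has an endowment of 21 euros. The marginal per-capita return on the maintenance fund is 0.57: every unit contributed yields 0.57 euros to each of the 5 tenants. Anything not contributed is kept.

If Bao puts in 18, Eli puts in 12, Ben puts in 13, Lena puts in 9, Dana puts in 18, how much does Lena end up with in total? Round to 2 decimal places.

Total contributed: 18 + 12 + 13 + 9 + 18 = 70.
Each receives 0.57 × 70 = 39.90 from the maintenance fund.
Lena keeps 21 − 9 = 12, so Lena's payoff is 12 + 39.90 = 51.90.

51.90 euros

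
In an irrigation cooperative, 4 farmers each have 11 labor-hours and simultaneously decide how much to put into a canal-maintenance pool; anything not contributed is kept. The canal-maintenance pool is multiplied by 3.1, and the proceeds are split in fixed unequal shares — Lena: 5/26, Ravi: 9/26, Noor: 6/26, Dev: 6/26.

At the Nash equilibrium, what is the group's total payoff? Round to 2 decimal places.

67.10 labor-hours

Player j's private return per contributed unit is 3.1 × (j's share). Contributing is weakly dominant for j when that share is at least 1/3.1 = 0.3226, and contributing 0 is dominant otherwise.
Only Ravi (9/26) clears that bar, contributing 11; the remaining 3 contribute 0. Total contributed: 11.
The canal-maintenance pool pays out 3.1 × 11 = 34.10 in total (split across the unequal shares, but the aggregate is all that matters for the group sum).
The 3 free-riders keep 11 each, adding 33. Group total = 33 + 34.10 = 67.10.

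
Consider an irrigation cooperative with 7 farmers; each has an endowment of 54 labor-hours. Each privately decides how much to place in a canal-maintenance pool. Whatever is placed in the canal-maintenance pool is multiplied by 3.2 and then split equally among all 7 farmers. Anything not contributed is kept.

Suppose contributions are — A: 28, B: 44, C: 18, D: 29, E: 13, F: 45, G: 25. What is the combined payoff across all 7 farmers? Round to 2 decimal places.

822.40 labor-hours

Total contributed: 28 + 44 + 18 + 29 + 13 + 45 + 25 = 202; total kept: 7 × 54 − 202 = 176.
The canal-maintenance pool pays out 3.2 × 202 = 646.40 in aggregate.
Group total = 176 + 646.40 = 822.40.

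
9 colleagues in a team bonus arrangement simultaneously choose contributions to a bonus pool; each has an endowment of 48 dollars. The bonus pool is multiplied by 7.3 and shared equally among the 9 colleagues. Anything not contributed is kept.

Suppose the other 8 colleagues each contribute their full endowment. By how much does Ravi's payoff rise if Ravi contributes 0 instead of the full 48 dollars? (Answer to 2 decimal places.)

9.07 dollars

Switching from a contribution of 48 to 0 lets Ravi keep an extra 48 dollars, but lowers the bonus pool by 48, which costs Ravi their own share of that drop: 7.3/9 × 48 = 38.93.
Net gain = 48 − 38.93 = 9.07. The private return per contributed unit (0.8111) is below 1, so free-riding is indeed the best response regardless of what the others do.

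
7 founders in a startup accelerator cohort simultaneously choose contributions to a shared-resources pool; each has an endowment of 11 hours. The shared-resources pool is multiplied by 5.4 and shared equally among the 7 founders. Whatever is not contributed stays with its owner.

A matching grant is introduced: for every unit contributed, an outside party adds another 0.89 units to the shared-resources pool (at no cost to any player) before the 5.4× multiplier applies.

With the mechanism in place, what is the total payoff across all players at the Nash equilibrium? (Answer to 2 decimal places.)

785.86 hours

With the mechanism, a contributed unit returns 5.4 × 1.89 / 7 = 1.4580 per unit of net cost to the contributor — now above 1 — so contributing fully is weakly dominant for every player.
So the Nash equilibrium is full contribution by all 7; the group earns 5.4 × 1.89 × 77 = 785.86.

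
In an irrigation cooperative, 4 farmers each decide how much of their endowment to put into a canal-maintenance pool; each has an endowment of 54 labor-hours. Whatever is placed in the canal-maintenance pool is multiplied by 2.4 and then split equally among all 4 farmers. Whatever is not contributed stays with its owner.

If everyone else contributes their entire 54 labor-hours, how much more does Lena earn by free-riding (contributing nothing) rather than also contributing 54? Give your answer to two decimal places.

21.60 labor-hours

Switching from a contribution of 54 to 0 lets Lena keep an extra 54 labor-hours, but lowers the canal-maintenance pool by 54, which costs Lena their own share of that drop: 2.4/4 × 54 = 32.40.
Net gain = 54 − 32.40 = 21.60. The private return per contributed unit (0.6000) is below 1, so free-riding is indeed the best response regardless of what the others do.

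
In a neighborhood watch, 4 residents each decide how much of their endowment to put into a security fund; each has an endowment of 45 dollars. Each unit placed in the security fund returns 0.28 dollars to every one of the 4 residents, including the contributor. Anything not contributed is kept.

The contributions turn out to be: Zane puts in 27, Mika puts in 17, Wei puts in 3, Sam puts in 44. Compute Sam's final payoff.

26.48 dollars

Total contributed: 27 + 17 + 3 + 44 = 91.
Each receives 0.28 × 91 = 25.48 from the security fund.
Sam keeps 45 − 44 = 1, so Sam's payoff is 1 + 25.48 = 26.48.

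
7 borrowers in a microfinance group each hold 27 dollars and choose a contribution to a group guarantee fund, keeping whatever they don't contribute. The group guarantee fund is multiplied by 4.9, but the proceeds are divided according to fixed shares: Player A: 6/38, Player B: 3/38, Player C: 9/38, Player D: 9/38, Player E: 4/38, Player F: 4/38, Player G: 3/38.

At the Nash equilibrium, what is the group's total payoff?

A player with share s gets back 4.9·s per unit contributed, so full contribution is dominant for anyone with s > 1/4.9 = 0.2041 and zero contribution is dominant for anyone below.
Player C and Player D clear that bar, contributing 27 each; the remaining 5 contribute 0. Total contributed: 54.
The group guarantee fund pays out 4.9 × 54 = 264.60 in total (split across the unequal shares, but the aggregate is all that matters for the group sum).
The 5 free-riders keep 27 each, adding 135. Group total = 135 + 264.60 = 399.60.

399.60 dollars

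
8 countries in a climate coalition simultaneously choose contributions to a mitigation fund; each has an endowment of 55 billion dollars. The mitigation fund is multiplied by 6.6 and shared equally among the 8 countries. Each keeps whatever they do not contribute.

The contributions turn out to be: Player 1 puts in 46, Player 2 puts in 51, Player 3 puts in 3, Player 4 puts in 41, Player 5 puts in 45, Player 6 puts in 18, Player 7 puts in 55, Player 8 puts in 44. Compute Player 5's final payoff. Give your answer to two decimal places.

Total contributed: 46 + 51 + 3 + 41 + 45 + 18 + 55 + 44 = 303.
Each receives 6.6 × 303 / 8 = 249.98 from the mitigation fund.
Player 5 keeps 55 − 45 = 10, so Player 5's payoff is 10 + 249.98 = 259.98.

259.98 billion dollars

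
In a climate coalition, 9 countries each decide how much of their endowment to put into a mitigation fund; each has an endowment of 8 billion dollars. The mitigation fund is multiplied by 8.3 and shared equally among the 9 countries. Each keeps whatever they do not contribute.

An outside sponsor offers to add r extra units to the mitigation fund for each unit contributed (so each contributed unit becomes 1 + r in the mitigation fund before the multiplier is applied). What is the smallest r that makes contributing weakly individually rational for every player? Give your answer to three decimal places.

0.084

With matching at rate r, one contributed unit becomes (1 + r) in the mitigation fund and returns 8.3 × (1 + r) / 9 to the contributor.
Setting this equal to 1: 1 + r = 9/8.3 = 1.0843.
So the minimum matching rate is r = 1.0843 − 1 = 0.084.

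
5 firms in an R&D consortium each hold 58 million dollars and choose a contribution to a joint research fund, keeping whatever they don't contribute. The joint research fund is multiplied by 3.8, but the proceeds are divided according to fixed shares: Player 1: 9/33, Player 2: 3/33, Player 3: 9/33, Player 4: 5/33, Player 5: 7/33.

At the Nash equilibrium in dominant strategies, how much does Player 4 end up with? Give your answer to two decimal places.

Player j's private return per contributed unit is 3.8 × (j's share). Contributing is weakly dominant for j when that share is at least 1/3.8 = 0.2632, and contributing 0 is dominant otherwise.
Player 1 and Player 3 are above the threshold, contributing 58 each; the remaining 3 contribute 0. Total contributed: 116.
Player 4 keeps 58 and receives 3.8 × 116 × 5/33 = 66.79 from the joint research fund, for a payoff of 124.79.

124.79 million dollars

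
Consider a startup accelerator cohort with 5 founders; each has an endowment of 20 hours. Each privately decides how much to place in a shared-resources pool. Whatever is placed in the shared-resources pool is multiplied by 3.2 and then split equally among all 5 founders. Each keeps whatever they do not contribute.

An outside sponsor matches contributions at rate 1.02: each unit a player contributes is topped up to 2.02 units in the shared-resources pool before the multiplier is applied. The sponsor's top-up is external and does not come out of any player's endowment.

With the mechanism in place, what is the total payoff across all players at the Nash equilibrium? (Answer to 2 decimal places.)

646.40 hours

The effective private return per unit is now 3.2 × 2.02 / 5 = 1.2928 > 1, so every player's dominant strategy flips to full contribution.
At the Nash equilibrium everyone contributes 20. Group total payoff = 3.2 × 2.02 × 100 = 646.40.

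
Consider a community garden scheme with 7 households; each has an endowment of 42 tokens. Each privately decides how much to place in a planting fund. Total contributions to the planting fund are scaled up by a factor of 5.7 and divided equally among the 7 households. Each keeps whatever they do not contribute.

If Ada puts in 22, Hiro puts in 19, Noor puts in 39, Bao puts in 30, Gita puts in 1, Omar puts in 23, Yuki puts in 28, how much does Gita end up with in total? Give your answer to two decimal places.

Total contributed: 22 + 19 + 39 + 30 + 1 + 23 + 28 = 162.
Each receives 5.7 × 162 / 7 = 131.91 from the planting fund.
Gita keeps 42 − 1 = 41, so Gita's payoff is 41 + 131.91 = 172.91.

172.91 tokens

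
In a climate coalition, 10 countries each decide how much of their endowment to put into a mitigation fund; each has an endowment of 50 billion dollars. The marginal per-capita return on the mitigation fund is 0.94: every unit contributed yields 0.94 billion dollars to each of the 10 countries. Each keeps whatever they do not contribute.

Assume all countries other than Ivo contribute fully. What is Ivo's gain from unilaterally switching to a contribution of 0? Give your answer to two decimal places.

3.00 billion dollars

Switching from a contribution of 50 to 0 lets Ivo keep an extra 50 billion dollars, but lowers the mitigation fund by 50, which costs Ivo their own share of that drop: 0.94 × 50 = 47.00.
Net gain = 50 − 47.00 = 3.00. The private return per contributed unit (0.94) is below 1, so free-riding is indeed the best response regardless of what the others do.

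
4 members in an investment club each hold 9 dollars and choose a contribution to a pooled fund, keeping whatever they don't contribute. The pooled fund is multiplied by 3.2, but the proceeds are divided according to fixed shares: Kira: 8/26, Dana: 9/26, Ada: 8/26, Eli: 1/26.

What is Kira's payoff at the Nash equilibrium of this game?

17.86 dollars

A player with share s gets back 3.2·s per unit contributed, so full contribution is dominant for anyone with s > 1/3.2 = 0.3125 and zero contribution is dominant for anyone below.
Dana alone (share 9/26) is above the threshold, contributing 9; the remaining 3 contribute 0. Total contributed: 9.
Kira keeps 9 and receives 3.2 × 9 × 8/26 = 8.86 from the pooled fund, for a payoff of 17.86.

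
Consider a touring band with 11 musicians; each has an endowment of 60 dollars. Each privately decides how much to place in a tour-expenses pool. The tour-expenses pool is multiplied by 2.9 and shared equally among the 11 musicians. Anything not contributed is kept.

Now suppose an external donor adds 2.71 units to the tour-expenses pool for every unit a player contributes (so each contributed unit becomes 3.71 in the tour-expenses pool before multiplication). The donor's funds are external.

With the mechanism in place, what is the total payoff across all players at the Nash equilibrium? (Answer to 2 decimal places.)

660.00 dollars

The effective private return is 2.9 × 3.71 / 11 = 0.9781, which is still under 1, so the mechanism doesn't change anyone's dominant strategy: zero contribution.
Everyone keeps their endowment and the group total is 11 × 60 = 660.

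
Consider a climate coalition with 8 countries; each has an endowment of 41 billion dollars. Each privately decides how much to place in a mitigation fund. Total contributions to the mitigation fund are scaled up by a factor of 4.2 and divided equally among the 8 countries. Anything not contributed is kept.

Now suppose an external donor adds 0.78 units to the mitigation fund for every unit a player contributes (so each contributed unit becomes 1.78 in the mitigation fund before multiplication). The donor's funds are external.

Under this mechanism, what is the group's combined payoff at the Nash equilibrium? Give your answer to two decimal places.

Even with the mechanism, each unit contributed returns only 4.2 × 1.78 / 8 = 0.9345 per unit of net cost, so contributing nothing is still dominant.
At the Nash equilibrium no one contributes; group total payoff = 8 × 41 = 328.

328.00 billion dollars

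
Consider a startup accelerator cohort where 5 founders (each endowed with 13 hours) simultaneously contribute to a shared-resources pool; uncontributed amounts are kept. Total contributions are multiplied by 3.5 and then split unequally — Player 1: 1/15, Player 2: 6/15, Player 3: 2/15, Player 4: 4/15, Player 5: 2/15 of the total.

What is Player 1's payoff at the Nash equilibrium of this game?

16.03 hours

Player j's private return per contributed unit is 3.5 × (j's share). Contributing is weakly dominant for j when that share is at least 1/3.5 = 0.2857, and contributing 0 is dominant otherwise.
Only Player 2 (6/15) clears that bar, contributing 13; the remaining 4 contribute 0. Total contributed: 13.
Player 1 keeps 13 and receives 3.5 × 13 × 1/15 = 3.03 from the shared-resources pool, for a payoff of 16.03.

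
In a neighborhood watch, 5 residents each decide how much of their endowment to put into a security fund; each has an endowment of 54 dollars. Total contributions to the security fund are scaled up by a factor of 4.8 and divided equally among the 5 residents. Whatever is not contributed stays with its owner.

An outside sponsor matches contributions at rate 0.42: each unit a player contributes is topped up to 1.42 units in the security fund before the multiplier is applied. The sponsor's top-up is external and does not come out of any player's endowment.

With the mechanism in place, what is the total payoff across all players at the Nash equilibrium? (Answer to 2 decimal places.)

With the mechanism, a contributed unit returns 4.8 × 1.42 / 5 = 1.3632 per unit of net cost to the contributor — now above 1 — so contributing fully is weakly dominant for every player.
At the Nash equilibrium everyone contributes 54. Group total payoff = 4.8 × 1.42 × 270 = 1840.32.

1840.32 dollars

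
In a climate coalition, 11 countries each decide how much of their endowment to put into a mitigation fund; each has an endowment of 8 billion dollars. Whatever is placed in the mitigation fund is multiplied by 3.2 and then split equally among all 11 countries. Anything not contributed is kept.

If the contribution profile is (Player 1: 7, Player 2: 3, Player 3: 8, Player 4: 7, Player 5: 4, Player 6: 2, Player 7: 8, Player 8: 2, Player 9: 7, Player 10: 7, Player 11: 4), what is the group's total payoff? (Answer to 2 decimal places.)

217.80 billion dollars

Total contributed: 7 + 3 + 8 + 7 + 4 + 2 + 8 + 2 + 7 + 7 + 4 = 59; total kept: 11 × 8 − 59 = 29.
The mitigation fund pays out 3.2 × 59 = 188.80 in aggregate.
Group total = 29 + 188.80 = 217.80.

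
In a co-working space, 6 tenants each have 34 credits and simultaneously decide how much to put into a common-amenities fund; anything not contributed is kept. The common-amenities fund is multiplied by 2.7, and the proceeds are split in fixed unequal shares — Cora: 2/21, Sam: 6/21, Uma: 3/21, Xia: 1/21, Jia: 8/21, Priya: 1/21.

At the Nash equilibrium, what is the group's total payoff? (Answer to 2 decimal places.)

261.80 credits

Player j's private return per contributed unit is 2.7 × (j's share). Contributing is weakly dominant for j when that share is at least 1/2.7 = 0.3704, and contributing 0 is dominant otherwise.
Only Jia (8/21) clears that bar, contributing 34; the remaining 5 contribute 0. Total contributed: 34.
The common-amenities fund pays out 2.7 × 34 = 91.80 in total (split across the unequal shares, but the aggregate is all that matters for the group sum).
The 5 free-riders keep 34 each, adding 170. Group total = 170 + 91.80 = 261.80.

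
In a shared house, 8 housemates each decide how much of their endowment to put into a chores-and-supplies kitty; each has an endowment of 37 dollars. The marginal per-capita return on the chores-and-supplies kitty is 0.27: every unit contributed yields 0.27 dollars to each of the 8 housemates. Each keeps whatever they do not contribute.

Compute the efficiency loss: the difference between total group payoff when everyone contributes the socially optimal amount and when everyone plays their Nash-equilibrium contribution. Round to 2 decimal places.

343.36 dollars

The private return per contributed unit is 0.27 < 1, so contributing 0 is dominant for every player. At the Nash equilibrium everyone keeps their 37, and the group total is 8 × 37 = 296.
Each contributed unit returns 2.160 to the group as a whole (0.27 to each of 8 players), which exceeds 1, so the social optimum is full contribution: group total = 2.160 × 296 = 639.36.
Efficiency loss = 639.36 − 296 = 343.36.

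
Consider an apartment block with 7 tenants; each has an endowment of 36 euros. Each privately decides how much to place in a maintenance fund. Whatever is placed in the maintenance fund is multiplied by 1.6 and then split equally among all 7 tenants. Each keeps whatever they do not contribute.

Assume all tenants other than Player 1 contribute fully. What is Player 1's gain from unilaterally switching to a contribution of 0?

Switching from a contribution of 36 to 0 lets Player 1 keep an extra 36 euros, but lowers the maintenance fund by 36, which costs Player 1 their own share of that drop: 1.6/7 × 36 = 8.23.
Net gain = 36 − 8.23 = 27.77. The private return per contributed unit (0.2286) is below 1, so free-riding is indeed the best response regardless of what the others do.

27.77 euros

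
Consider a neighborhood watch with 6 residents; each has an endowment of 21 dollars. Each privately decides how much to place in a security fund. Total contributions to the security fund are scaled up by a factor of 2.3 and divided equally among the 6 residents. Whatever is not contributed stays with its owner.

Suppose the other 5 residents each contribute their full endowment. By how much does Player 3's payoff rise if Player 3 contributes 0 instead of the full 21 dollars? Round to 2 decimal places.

Switching from a contribution of 21 to 0 lets Player 3 keep an extra 21 dollars, but lowers the security fund by 21, which costs Player 3 their own share of that drop: 2.3/6 × 21 = 8.05.
Net gain = 21 − 8.05 = 12.95. The private return per contributed unit (0.3833) is below 1, so free-riding is indeed the best response regardless of what the others do.

12.95 dollars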